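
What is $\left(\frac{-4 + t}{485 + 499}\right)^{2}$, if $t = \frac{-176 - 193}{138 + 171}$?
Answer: $\frac{286225}{10272227904} \approx 2.7864 \cdot 10^{-5}$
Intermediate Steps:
$t = - \frac{123}{103}$ ($t = - \frac{369}{309} = \left(-369\right) \frac{1}{309} = - \frac{123}{103} \approx -1.1942$)
$\left(\frac{-4 + t}{485 + 499}\right)^{2} = \left(\frac{-4 - \frac{123}{103}}{485 + 499}\right)^{2} = \left(- \frac{535}{103 \cdot 984}\right)^{2} = \left(\left(- \frac{535}{103}\right) \frac{1}{984}\right)^{2} = \left(- \frac{535}{101352}\right)^{2} = \frac{286225}{10272227904}$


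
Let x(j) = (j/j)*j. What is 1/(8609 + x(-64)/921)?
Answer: 921/7928825 ≈ 0.00011616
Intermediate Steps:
x(j) = j (x(j) = 1*j = j)
1/(8609 + x(-64)/921) = 1/(8609 - 64/921) = 1/(7928825/921) = 921/7928825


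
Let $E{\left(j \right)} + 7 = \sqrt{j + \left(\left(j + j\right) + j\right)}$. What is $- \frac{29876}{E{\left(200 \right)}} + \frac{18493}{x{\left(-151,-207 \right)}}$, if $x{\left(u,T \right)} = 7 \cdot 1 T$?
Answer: $- \frac{316920511}{1088199} - \frac{597520 \sqrt{2}}{751} \approx -1416.4$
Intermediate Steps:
$x{\left(u,T \right)} = 7 T$
$E{\left(j \right)} = -7 + 2 \sqrt{j}$ ($E{\left(j \right)} = -7 + \sqrt{j + \left(\left(j + j\right) + j\right)} = -7 + \sqrt{j + \left(2 j + j\right)} = -7 + \sqrt{j + 3 j} = -7 + \sqrt{4 j} = -7 + 2 \sqrt{j}$)
$- \frac{29876}{E{\left(200 \right)}} + \frac{18493}{x{\left(-151,-207 \right)}} = - \frac{29876}{-7 + 2 \sqrt{200}} + \frac{18493}{7 \left(-207\right)} = - \frac{29876}{-7 + 2 \cdot 10 \sqrt{2}} + \frac{18493}{-1449} = - \frac{29876}{-7 + 20 \sqrt{2}} + 18493 \left(- \frac{1}{1449}\right) = - \frac{29876}{-7 + 20 \sqrt{2}} - \frac{18493}{1449} = - \frac{18493}{1449} - \frac{29876}{-7 + 20 \sqrt{2}}$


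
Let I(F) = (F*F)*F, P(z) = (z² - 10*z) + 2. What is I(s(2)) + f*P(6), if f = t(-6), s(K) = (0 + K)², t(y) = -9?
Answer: 262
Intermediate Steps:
s(K) = K²
P(z) = 2 + z² - 10*z
f = -9
I(F) = F³ (I(F) = F²*F = F³)
I(s(2)) + f*P(6) = (2²)³ - 9*(2 + 6² - 10*6) = 4³ - 9*(2 + 36 - 60) = 64 - 9*(-22) = 64 + 198 = 262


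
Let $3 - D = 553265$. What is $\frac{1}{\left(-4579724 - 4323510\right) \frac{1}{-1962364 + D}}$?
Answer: $\frac{1257813}{4451617} \approx 0.28255$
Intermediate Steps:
$D = -553262$ ($D = 3 - 553265 = -553262$)
$\frac{1}{\left(-4579724 - 4323510\right) \frac{1}{-1962364 + D}} = \frac{1}{\left(-4579724 - 4323510\right) \frac{1}{-1962364 - 553262}} = \frac{1}{\left(-8903234\right) \frac{1}{-2515626}} = \frac{1}{\left(-8903234\right) \left(- \frac{1}{2515626}\right)} = \frac{1}{\frac{4451617}{1257813}} = \frac{1257813}{4451617}$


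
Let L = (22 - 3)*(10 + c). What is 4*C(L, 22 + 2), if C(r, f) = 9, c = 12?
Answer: 36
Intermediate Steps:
L = 418 (L = (22 - 3)*(10 + 12) = 19*22 = 418)
4*C(L, 22 + 2) = 4*9 = 36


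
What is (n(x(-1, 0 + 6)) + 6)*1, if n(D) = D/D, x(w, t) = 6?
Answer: 7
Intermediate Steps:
n(D) = 1
(n(x(-1, 0 + 6)) + 6)*1 = (1 + 6)*1 = 7*1 = 7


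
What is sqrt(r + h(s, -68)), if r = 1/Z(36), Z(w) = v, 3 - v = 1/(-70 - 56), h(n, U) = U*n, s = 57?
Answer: I*sqrt(556704762)/379 ≈ 62.255*I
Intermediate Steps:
v = 379/126 (v = 3 - 1/(-70 - 56) = 3 - 1/(-126) = 3 - 1*(-1/126) = 3 + 1/126 = 379/126 ≈ 3.0079)
Z(w) = 379/126
r = 126/379 (r = 1/(379/126) = 126/379 ≈ 0.33245)
sqrt(r + h(s, -68)) = sqrt(126/379 - 68*57) = sqrt(126/379 - 3876) = sqrt(-1468878/379) = I*sqrt(556704762)/379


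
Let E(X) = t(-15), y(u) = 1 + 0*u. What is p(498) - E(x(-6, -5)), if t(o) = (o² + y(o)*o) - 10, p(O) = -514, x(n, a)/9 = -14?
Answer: -714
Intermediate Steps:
y(u) = 1 (y(u) = 1 + 0 = 1)
x(n, a) = -126 (x(n, a) = 9*(-14) = -126)
t(o) = -10 + o + o² (t(o) = (o² + 1*o) - 10 = (o² + o) - 10 = (o + o²) - 10 = -10 + o + o²)
E(X) = 200 (E(X) = -10 - 15 + (-15)² = -10 - 15 + 225 = 200)
p(498) - E(x(-6, -5)) = -514 - 1*200 = -514 - 200 = -714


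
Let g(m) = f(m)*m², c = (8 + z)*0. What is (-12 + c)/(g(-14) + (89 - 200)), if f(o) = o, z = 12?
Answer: 12/2855 ≈ 0.0042032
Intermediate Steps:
c = 0 (c = (8 + 12)*0 = 20*0 = 0)
g(m) = m³ (g(m) = m*m² = m³)
(-12 + c)/(g(-14) + (89 - 200)) = (-12 + 0)/((-14)³ + (89 - 200)) = -12/(-2744 - 111) = -12/(-2855) = -12*(-1/2855) = 12/2855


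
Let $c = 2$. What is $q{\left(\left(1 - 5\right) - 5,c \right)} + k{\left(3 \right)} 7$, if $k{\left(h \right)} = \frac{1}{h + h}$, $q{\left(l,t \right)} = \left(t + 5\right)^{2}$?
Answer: $\frac{301}{6} \approx 50.167$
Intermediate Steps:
$q{\left(l,t \right)} = \left(5 + t\right)^{2}$
$k{\left(h \right)} = \frac{1}{2 h}$
$q{\left(\left(1 - 5\right) - 5,c \right)} + k{\left(3 \right)} 7 = \left(5 + 2\right)^{2} + \frac{1}{2 \cdot 3} \cdot 7 = 7^{2} + \frac{1}{2} \cdot \frac{1}{3} \cdot 7 = 49 + \frac{1}{6} \cdot 7 = 49 + \frac{7}{6} = \frac{301}{6}$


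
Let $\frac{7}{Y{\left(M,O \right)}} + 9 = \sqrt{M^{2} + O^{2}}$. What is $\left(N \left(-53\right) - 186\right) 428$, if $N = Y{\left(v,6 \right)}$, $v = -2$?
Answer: $- \frac{1834836}{41} + \frac{317576 \sqrt{10}}{41} \approx -20258.0$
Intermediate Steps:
$Y{\left(M,O \right)} = \frac{7}{-9 + \sqrt{M^{2} + O^{2}}}$
$N = \frac{7}{-9 + 2 \sqrt{10}}$ ($N = \frac{7}{-9 + \sqrt{\left(-2\right)^{2} + 6^{2}}} = \frac{7}{-9 + \sqrt{4 + 36}} = \frac{7}{-9 + \sqrt{40}} = \frac{7}{-9 + 2 \sqrt{10}} \approx -2.6164$)
$\left(N \left(-53\right) - 186\right) 428 = \left(\left(- \frac{63}{41} - \frac{14 \sqrt{10}}{41}\right) \left(-53\right) - 186\right) 428 = \left(\left(\frac{3339}{41} + \frac{742 \sqrt{10}}{41}\right) - 186\right) 428 = \left(- \frac{4287}{41} + \frac{742 \sqrt{10}}{41}\right) 428 = - \frac{1834836}{41} + \frac{317576 \sqrt{10}}{41}$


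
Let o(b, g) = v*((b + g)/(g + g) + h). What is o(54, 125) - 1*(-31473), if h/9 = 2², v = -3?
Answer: 7840713/250 ≈ 31363.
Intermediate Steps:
h = 36 (h = 9*2² = 9*4 = 36)
o(b, g) = -108 - 3*(b + g)/(2*g) (o(b, g) = -3*((b + g)/(g + g) + 36) = -3*((b + g)/((2*g)) + 36) = -3*((b + g)*(1/(2*g)) + 36) = -3*((b + g)/(2*g) + 36) = -3*(36 + (b + g)/(2*g)) = -108 - 3*(b + g)/(2*g))
o(54, 125) - 1*(-31473) = (3/2)*(-1*54 - 73*125)/125 - 1*(-31473) = (3/2)*(1/125)*(-54 - 9125) + 31473 = (3/2)*(1/125)*(-9179) + 31473 = -27537/250 + 31473 = 7840713/250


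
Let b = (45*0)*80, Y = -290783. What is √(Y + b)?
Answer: I*√290783 ≈ 539.24*I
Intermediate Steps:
b = 0 (b = 0*80 = 0)
√(Y + b) = √(-290783 + 0) = √(-290783) = I*√290783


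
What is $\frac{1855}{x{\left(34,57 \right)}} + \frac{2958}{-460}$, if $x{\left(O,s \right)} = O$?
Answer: $\frac{94091}{1955} \approx 48.128$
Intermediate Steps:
$\frac{1855}{x{\left(34,57 \right)}} + \frac{2958}{-460} = \frac{1855}{34} + \frac{2958}{-460} = 1855 \cdot \frac{1}{34} + 2958 \left(- \frac{1}{460}\right) = \frac{1855}{34} - \frac{1479}{230} = \frac{94091}{1955}$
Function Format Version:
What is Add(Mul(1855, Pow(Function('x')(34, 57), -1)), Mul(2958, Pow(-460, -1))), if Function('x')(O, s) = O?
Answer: Rational(94091, 1955) ≈ 48.128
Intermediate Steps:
Add(Mul(1855, Pow(Function('x')(34, 57), -1)), Mul(2958, Pow(-460, -1))) = Add(Mul(1855, Pow(34, -1)), Mul(2958, Pow(-460, -1))) = Add(Mul(1855, Rational(1, 34)), Mul(2958, Rational(-1, 460))) = Add(Rational(1855, 34), Rational(-1479, 230)) = Rational(94091, 1955)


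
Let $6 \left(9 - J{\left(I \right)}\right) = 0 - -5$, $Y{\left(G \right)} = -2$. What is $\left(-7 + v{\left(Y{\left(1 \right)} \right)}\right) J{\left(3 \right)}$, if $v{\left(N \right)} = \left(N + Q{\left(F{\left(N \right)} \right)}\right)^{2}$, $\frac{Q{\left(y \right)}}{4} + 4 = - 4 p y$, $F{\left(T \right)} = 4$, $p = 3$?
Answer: $\frac{2160557}{6} \approx 3.6009 \cdot 10^{5}$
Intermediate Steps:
$Q{\left(y \right)} = -16 - 48 y$ ($Q{\left(y \right)} = -16 + 4 \left(-4\right) 3 y = -16 + 4 \left(- 12 y\right) = -16 - 48 y$)
$J{\left(I \right)} = \frac{49}{6}$ ($J{\left(I \right)} = 9 - \frac{0 - -5}{6} = 9 - \frac{0 + 5}{6} = 9 - \frac{5}{6} = \frac{49}{6}$)
$v{\left(N \right)} = \left(-208 + N\right)^{2}$ ($v{\left(N \right)} = \left(N - 208\right)^{2} = \left(-208 + N\right)^{2}$)
$\left(-7 + v{\left(Y{\left(1 \right)} \right)}\right) J{\left(3 \right)} = \left(-7 + \left(-208 - 2\right)^{2}\right) \frac{49}{6} = \left(-7 + \left(-210\right)^{2}\right) \frac{49}{6} = \left(-7 + 44100\right) \frac{49}{6} = 44093 \cdot \frac{49}{6} = \frac{2160557}{6}$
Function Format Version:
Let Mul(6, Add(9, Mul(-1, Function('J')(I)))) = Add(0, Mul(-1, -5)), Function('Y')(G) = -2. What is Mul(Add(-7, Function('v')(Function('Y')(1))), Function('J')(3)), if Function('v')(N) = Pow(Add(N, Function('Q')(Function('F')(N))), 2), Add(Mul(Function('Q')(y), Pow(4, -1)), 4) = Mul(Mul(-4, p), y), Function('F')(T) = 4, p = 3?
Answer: Rational(2160557, 6) ≈ 3.6009e+5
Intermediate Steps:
Function('Q')(y) = Add(-16, Mul(-48, y)) (Function('Q')(y) = Add(-16, Mul(4, Mul(Mul(-4, 3), y))) = Add(-16, Mul(4, Mul(-12, y))) = Add(-16, Mul(-48, y)))
Function('J')(I) = Rational(49, 6) (Function('J')(I) = Add(9, Mul(Rational(-1, 6), Add(0, Mul(-1, -5)))) = Add(9, Mul(Rational(-1, 6), Add(0, 5))) = Add(9, Mul(Rational(-1, 6), 5)) = Add(9, Rational(-5, 6)) = Rational(49, 6))
Function('v')(N) = Pow(Add(-208, N), 2) (Function('v')(N) = Pow(Add(N, Add(-16, Mul(-48, 4))), 2) = Pow(Add(N, Add(-16, -192)), 2) = Pow(Add(N, -208), 2) = Pow(Add(-208, N), 2))
Mul(Add(-7, Function('v')(Function('Y')(1))), Function('J')(3)) = Mul(Add(-7, Pow(Add(-208, -2), 2)), Rational(49, 6)) = Mul(Add(-7, Pow(-210, 2)), Rational(49, 6)) = Mul(Add(-7, 44100), Rational(49, 6)) = Mul(44093, Rational(49, 6)) = Rational(2160557, 6)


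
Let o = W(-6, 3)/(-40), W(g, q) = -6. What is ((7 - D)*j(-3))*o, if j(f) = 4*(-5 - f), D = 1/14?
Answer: -291/35 ≈ -8.3143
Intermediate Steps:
D = 1/14 ≈ 0.071429
j(f) = -20 - 4*f
o = 3/20 (o = -6/(-40) = -6*(-1/40) = 3/20 ≈ 0.15000)
((7 - D)*j(-3))*o = ((7 - 1*1/14)*(-20 - 4*(-3)))*(3/20) = ((7 - 1/14)*(-20 + 12))*(3/20) = ((97/14)*(-8))*(3/20) = -388/7*3/20 = -291/35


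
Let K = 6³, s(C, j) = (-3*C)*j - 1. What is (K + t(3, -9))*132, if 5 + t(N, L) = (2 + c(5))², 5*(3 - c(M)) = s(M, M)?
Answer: 2042832/25 ≈ 81713.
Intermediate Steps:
s(C, j) = -1 - 3*C*j (s(C, j) = -3*C*j - 1 = -1 - 3*C*j)
c(M) = 16/5 + 3*M²/5 (c(M) = 3 - (-1 - 3*M*M)/5 = 3 - (-1 - 3*M²)/5 = 3 + (⅕ + 3*M²/5) = 16/5 + 3*M²/5)
t(N, L) = 10076/25 (t(N, L) = -5 + (2 + (16/5 + (⅗)*5²))² = -5 + (2 + (16/5 + (⅗)*25))² = -5 + (2 + (16/5 + 15))² = -5 + (2 + 91/5)² = -5 + (101/5)² = -5 + 10201/25 = 10076/25)
K = 216
(K + t(3, -9))*132 = (216 + 10076/25)*132 = (15476/25)*132 = 2042832/25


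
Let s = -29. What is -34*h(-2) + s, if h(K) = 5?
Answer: -199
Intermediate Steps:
-34*h(-2) + s = -34*5 - 29 = -170 - 29 = -199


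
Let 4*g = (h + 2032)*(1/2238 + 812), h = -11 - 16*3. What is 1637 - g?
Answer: -3570793637/8952 ≈ -3.9888e+5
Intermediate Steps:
h = -59 (h = -11 - 48 = -59)
g = 3585448061/8952 (g = ((-59 + 2032)*(1/2238 + 812))/4 = (1973*(1/2238 + 812))/4 = (1973*(1817257/2238))/4 = (¼)*(3585448061/2238) = 3585448061/8952 ≈ 4.0052e+5)
1637 - g = 1637 - 1*3585448061/8952 = 1637 - 3585448061/8952 = -3570793637/8952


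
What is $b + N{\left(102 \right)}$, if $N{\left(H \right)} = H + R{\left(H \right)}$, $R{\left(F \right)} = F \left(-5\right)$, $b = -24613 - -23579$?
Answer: $-1442$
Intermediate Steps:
$b = -1034$ ($b = -24613 + 23579 = -1034$)
$R{\left(F \right)} = - 5 F$
$N{\left(H \right)} = - 4 H$ ($N{\left(H \right)} = H - 5 H = - 4 H$)
$b + N{\left(102 \right)} = -1034 - 408 = -1442$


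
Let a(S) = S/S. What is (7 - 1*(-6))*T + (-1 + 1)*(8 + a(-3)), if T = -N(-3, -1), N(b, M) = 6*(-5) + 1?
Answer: 377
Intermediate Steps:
a(S) = 1
N(b, M) = -29 (N(b, M) = -30 + 1 = -29)
T = 29 (T = -1*(-29) = 29)
(7 - 1*(-6))*T + (-1 + 1)*(8 + a(-3)) = (7 - 1*(-6))*29 + (-1 + 1)*(8 + 1) = (7 + 6)*29 + 0*9 = 13*29 + 0 = 377 + 0 = 377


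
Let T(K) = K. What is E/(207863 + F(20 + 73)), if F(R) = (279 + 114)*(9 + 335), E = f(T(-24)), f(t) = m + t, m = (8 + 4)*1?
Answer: -12/343055 ≈ -3.4980e-5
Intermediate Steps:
m = 12 (m = 12*1 = 12)
f(t) = 12 + t
E = -12 (E = 12 - 24 = -12)
F(R) = 135192 (F(R) = 393*344 = 135192)
E/(207863 + F(20 + 73)) = -12/(207863 + 135192) = -12/343055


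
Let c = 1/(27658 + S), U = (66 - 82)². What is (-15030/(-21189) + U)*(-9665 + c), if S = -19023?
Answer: -151319554865812/60989005 ≈ -2.4811e+6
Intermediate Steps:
U = 256 (U = (-16)² = 256)
c = 1/8635 (c = 1/(27658 - 19023) = 1/8635 ≈ 0.00011581)
(-15030/(-21189) + U)*(-9665 + c) = (-15030/(-21189) + 256)*(-9665 + 1/8635) = (-15030*(-1/21189) + 256)*(-83457274/8635) = (5010/7063 + 256)*(-83457274/8635) = (1813138/7063)*(-83457274/8635) = -151319554865812/60989005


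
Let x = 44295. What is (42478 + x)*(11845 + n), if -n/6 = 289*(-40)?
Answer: 7046401465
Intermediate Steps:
n = 69360 (n = -1734*(-40) = -6*(-11560) = 69360)
(42478 + x)*(11845 + n) = (42478 + 44295)*(11845 + 69360) = 86773*81205 = 7046401465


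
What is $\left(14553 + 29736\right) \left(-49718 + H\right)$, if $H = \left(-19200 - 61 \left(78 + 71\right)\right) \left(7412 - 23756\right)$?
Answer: $20475057058722$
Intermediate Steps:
$H = 462355416$ ($H = \left(-19200 - 9089\right) \left(-16344\right) = \left(-28289\right) \left(-16344\right) = 462355416$)
$\left(14553 + 29736\right) \left(-49718 + H\right) = \left(14553 + 29736\right) \left(-49718 + 462355416\right) = 44289 \cdot 462305698 = 20475057058722$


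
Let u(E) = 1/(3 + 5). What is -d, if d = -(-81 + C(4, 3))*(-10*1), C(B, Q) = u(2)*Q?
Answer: 3225/4 ≈ 806.25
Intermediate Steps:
u(E) = ⅛ (u(E) = 1/8 = ⅛)
C(B, Q) = Q/8
d = -3225/4 (d = -(-81 + (⅛)*3)*(-10*1) = -(-81 + 3/8)*(-10) = -(-645)*(-10)/8 = -1*3225/4 = -3225/4 ≈ -806.25)
-d = -1*(-3225/4) = 3225/4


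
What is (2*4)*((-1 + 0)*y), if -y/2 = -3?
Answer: -48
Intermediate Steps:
y = 6 (y = -2*(-3) = 6)
(2*4)*((-1 + 0)*y) = (2*4)*((-1 + 0)*6) = 8*(-1*6) = 8*(-6) = -48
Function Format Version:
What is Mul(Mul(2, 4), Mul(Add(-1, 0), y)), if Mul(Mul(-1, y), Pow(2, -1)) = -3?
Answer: -48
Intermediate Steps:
y = 6 (y = Mul(-2, -3) = 6)
Mul(Mul(2, 4), Mul(Add(-1, 0), y)) = Mul(Mul(2, 4), Mul(Add(-1, 0), 6)) = Mul(8, Mul(-1, 6)) = Mul(8, -6) = -48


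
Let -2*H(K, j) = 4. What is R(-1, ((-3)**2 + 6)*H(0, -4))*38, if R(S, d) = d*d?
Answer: 34200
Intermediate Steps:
H(K, j) = -2 (H(K, j) = -1/2*4 = -2)
R(S, d) = d**2
R(-1, ((-3)**2 + 6)*H(0, -4))*38 = (((-3)**2 + 6)*(-2))**2*38 = ((9 + 6)*(-2))**2*38 = (15*(-2))**2*38 = (-30)**2*38 = 900*38 = 34200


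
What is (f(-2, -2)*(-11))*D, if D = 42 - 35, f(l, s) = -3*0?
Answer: 0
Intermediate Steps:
f(l, s) = 0
D = 7
(f(-2, -2)*(-11))*D = (0*(-11))*7 = 0*7 = 0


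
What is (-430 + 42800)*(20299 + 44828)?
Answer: 2759430990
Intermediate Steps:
(-430 + 42800)*(20299 + 44828) = 42370*65127 = 2759430990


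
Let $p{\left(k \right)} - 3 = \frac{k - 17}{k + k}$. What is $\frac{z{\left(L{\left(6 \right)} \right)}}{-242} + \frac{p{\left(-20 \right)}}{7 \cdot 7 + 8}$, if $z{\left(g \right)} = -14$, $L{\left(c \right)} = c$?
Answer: $\frac{34957}{275880} \approx 0.12671$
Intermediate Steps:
$p{\left(k \right)} = 3 + \frac{-17 + k}{2 k}$ ($p{\left(k \right)} = 3 + \frac{k - 17}{k + k} = 3 + \frac{-17 + k}{2 k}$)
$\frac{z{\left(L{\left(6 \right)} \right)}}{-242} + \frac{p{\left(-20 \right)}}{7 \cdot 7 + 8} = - \frac{14}{-242} + \frac{\frac{1}{2} \frac{1}{-20} \left(-17 + 7 \left(-20\right)\right)}{7 \cdot 7 + 8} = \left(-14\right) \left(- \frac{1}{242}\right) + \frac{\frac{1}{2} \left(- \frac{1}{20}\right) \left(-17 - 140\right)}{49 + 8} = \frac{7}{121} + \frac{\frac{1}{2} \left(- \frac{1}{20}\right) \left(-157\right)}{57} = \frac{7}{121} + \frac{157}{40} \cdot \frac{1}{57} = \frac{7}{121} + \frac{157}{2280} = \frac{34957}{275880}$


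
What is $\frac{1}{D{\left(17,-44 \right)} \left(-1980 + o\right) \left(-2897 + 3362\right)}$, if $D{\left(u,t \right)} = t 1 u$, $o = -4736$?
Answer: $\frac{1}{2335959120} \approx 4.2809 \cdot 10^{-10}$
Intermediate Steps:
$D{\left(u,t \right)} = t u$
$\frac{1}{D{\left(17,-44 \right)} \left(-1980 + o\right) \left(-2897 + 3362\right)} = \frac{1}{\left(-44\right) 17 \left(-1980 - 4736\right) \left(-2897 + 3362\right)} = \frac{1}{\left(-748\right) \left(\left(-6716\right) 465\right)} = - \frac{1}{748 \left(-3122940\right)} = \left(- \frac{1}{748}\right) \left(- \frac{1}{3122940}\right) = \frac{1}{2335959120}$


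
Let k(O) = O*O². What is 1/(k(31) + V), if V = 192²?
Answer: 1/66655 ≈ 1.5003e-5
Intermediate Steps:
k(O) = O³
V = 36864
1/(k(31) + V) = 1/(31³ + 36864) = 1/(29791 + 36864) = 1/66655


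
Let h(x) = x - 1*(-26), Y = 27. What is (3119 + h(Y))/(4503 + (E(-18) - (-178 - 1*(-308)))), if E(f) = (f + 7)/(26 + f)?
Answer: 25376/34973 ≈ 0.72559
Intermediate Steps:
E(f) = (7 + f)/(26 + f)
h(x) = 26 + x (h(x) = x + 26 = 26 + x)
(3119 + h(Y))/(4503 + (E(-18) - (-178 - 1*(-308)))) = (3119 + (26 + 27))/(4503 + ((7 - 18)/(26 - 18) - (-178 - 1*(-308)))) = (3119 + 53)/(4503 + (-11/8 - (-178 + 308))) = 3172/(4503 + ((1/8)*(-11) - 1*130)) = 3172/(4503 + (-11/8 - 130)) = 3172/(4503 - 1051/8) = 3172/(34973/8) = 3172*(8/34973) = 25376/34973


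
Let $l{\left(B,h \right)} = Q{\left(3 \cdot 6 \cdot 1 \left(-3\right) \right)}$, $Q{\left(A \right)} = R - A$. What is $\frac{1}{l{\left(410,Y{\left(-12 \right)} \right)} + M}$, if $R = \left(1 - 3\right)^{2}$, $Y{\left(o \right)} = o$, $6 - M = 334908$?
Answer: $- \frac{1}{334844} \approx -2.9865 \cdot 10^{-6}$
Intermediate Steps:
$M = -334902$ ($M = 6 - 334908 = -334902$)
$R = 4$ ($R = \left(-2\right)^{2} = 4$)
$Q{\left(A \right)} = 4 - A$
$l{\left(B,h \right)} = 58$ ($l{\left(B,h \right)} = 4 - 3 \cdot 6 \cdot 1 \left(-3\right) = 4 - 18 \left(-3\right) = 4 - -54 = 4 + 54 = 58$)
$\frac{1}{l{\left(410,Y{\left(-12 \right)} \right)} + M} = \frac{1}{58 - 334902} = \frac{1}{-334844} = - \frac{1}{334844}$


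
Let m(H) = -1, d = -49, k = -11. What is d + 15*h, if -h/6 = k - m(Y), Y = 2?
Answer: 851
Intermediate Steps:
h = 60 (h = -6*(-11 - 1*(-1)) = -6*(-11 + 1) = -6*(-10) = 60)
d + 15*h = -49 + 15*60 = -49 + 900 = 851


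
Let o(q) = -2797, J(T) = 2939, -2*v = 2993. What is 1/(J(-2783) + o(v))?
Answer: 1/142 ≈ 0.0070423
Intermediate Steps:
v = -2993/2 (v = -1/2*2993 = -2993/2 ≈ -1496.5)
1/(J(-2783) + o(v)) = 1/(2939 - 2797) = 1/142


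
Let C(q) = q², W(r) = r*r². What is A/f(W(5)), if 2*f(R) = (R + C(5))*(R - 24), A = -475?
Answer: -19/303 ≈ -0.062706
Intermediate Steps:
W(r) = r³
f(R) = (-24 + R)*(25 + R)/2 (f(R) = ((R + 5²)*(R - 24))/2 = ((R + 25)*(-24 + R))/2 = ((25 + R)*(-24 + R))/2 = ((-24 + R)*(25 + R))/2 = (-24 + R)*(25 + R)/2)
A/f(W(5)) = -475/(-300 + (½)*5³ + (5³)²/2) = -475/(-300 + (½)*125 + (½)*125²) = -475/(-300 + 125/2 + (½)*15625) = -475/(-300 + 125/2 + 15625/2) = -475/7575 = -475*1/7575 = -19/303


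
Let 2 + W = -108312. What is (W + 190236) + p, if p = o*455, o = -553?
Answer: -169693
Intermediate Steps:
W = -108314 (W = -2 - 108312 = -108314)
p = -251615 (p = -553*455 = -251615)
(W + 190236) + p = (-108314 + 190236) - 251615 = 81922 - 251615 = -169693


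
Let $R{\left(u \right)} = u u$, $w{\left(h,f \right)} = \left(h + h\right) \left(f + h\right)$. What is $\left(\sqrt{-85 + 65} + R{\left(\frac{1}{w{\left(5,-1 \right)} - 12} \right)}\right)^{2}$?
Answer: $- \frac{12293119}{614656} + \frac{i \sqrt{5}}{196} \approx -20.0 + 0.011409 i$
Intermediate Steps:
$w{\left(h,f \right)} = 2 h \left(f + h\right)$
$R{\left(u \right)} = u^{2}$
$\left(\sqrt{-85 + 65} + R{\left(\frac{1}{w{\left(5,-1 \right)} - 12} \right)}\right)^{2} = \left(\sqrt{-85 + 65} + \left(\frac{1}{2 \cdot 5 \left(-1 + 5\right) - 12}\right)^{2}\right)^{2} = \left(\sqrt{-20} + \left(\frac{1}{2 \cdot 5 \cdot 4 - 12}\right)^{2}\right)^{2} = \left(2 i \sqrt{5} + \left(\frac{1}{40 - 12}\right)^{2}\right)^{2} = \left(2 i \sqrt{5} + \left(\frac{1}{28}\right)^{2}\right)^{2} = \left(2 i \sqrt{5} + \frac{1}{784}\right)^{2} = \left(\frac{1}{784} + 2 i \sqrt{5}\right)^{2}$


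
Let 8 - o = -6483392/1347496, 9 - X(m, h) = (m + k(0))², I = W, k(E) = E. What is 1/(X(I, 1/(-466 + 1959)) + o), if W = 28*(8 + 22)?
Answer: -168437/118845473347 ≈ -1.4173e-6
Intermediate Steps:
W = 840 (W = 28*30 = 840)
I = 840
X(m, h) = 9 - m² (X(m, h) = 9 - (m + 0)² = 9 - m²)
o = 2157920/168437 (o = 8 - (-6483392)/1347496 = 8 - 1*(-810424/168437) = 8 + 810424/168437 = 2157920/168437 ≈ 12.811)
1/(X(I, 1/(-466 + 1959)) + o) = 1/((9 - 1*840²) + 2157920/168437) = 1/((9 - 1*705600) + 2157920/168437) = 1/((9 - 705600) + 2157920/168437) = 1/(-705591 + 2157920/168437) = 1/(-118845473347/168437) = -168437/118845473347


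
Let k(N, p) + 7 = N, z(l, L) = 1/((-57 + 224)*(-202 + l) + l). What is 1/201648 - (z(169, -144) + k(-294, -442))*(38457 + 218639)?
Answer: 41680209420749743/538601808 ≈ 7.7386e+7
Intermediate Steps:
z(l, L) = 1/(-33734 + 168*l) (z(l, L) = 1/(167*(-202 + l) + l) = 1/((-33734 + 167*l) + l) = 1/(-33734 + 168*l))
k(N, p) = -7 + N
1/201648 - (z(169, -144) + k(-294, -442))*(38457 + 218639) = 1/201648 - (1/(2*(-16867 + 84*169)) + (-7 - 294))*(38457 + 218639) = 1/201648 - (1/(2*(-16867 + 14196)) - 301)*257096 = 1/201648 - ((1/2)/(-2671) - 301)*257096 = 1/201648 - ((1/2)*(-1/2671) - 301)*257096 = 1/201648 - (-1/5342 - 301)*257096 = 1/201648 - (-1607943)*257096/5342 = 1/201648 - 1*(-206697856764/2671) = 1/201648 + 206697856764/2671 = 41680209420749743/538601808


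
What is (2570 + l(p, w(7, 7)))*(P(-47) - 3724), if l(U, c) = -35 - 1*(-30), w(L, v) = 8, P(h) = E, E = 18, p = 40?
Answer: -9505890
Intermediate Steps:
P(h) = 18
l(U, c) = -5 (l(U, c) = -35 + 30 = -5)
(2570 + l(p, w(7, 7)))*(P(-47) - 3724) = (2570 - 5)*(18 - 3724) = 2565*(-3706) = -9505890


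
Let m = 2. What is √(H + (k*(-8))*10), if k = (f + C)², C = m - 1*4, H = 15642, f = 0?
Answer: √15322 ≈ 123.78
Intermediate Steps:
C = -2 (C = 2 - 1*4 = 2 - 4 = -2)
k = 4 (k = (0 - 2)² = (-2)² = 4)
√(H + (k*(-8))*10) = √(15642 + (4*(-8))*10) = √(15642 - 32*10) = √(15642 - 320) = √15322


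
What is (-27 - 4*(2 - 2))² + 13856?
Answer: 14585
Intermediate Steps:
(-27 - 4*(2 - 2))² + 13856 = (-27 - 4*0)² + 13856 = (-27 + 0)² + 13856 = (-27)² + 13856 = 729 + 13856 = 14585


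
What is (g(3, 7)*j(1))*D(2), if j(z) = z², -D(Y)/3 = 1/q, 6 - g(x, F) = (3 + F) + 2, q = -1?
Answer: -18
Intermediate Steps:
g(x, F) = 1 - F (g(x, F) = 6 - ((3 + F) + 2) = 6 - (5 + F) = 6 + (-5 - F) = 1 - F)
D(Y) = 3 (D(Y) = -3/(-1) = -3*(-1) = 3)
(g(3, 7)*j(1))*D(2) = ((1 - 1*7)*1²)*3 = ((1 - 7)*1)*3 = -6*1*3 = -6*3 = -18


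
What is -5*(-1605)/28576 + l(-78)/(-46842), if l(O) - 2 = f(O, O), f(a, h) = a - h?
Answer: 187924949/669278496 ≈ 0.28079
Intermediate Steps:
l(O) = 2 (l(O) = 2 + (O - O) = 2 + 0 = 2)
-5*(-1605)/28576 + l(-78)/(-46842) = -5*(-1605)/28576 + 2/(-46842) = 8025*(1/28576) + 2*(-1/46842) = 8025/28576 - 1/23421 = 187924949/669278496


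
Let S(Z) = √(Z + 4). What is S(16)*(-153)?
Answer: -306*√5 ≈ -684.24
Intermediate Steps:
S(Z) = √(4 + Z)
S(16)*(-153) = √(4 + 16)*(-153) = √20*(-153) = (2*√5)*(-153) = -306*√5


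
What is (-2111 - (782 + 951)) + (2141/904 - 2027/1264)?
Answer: -548936981/142832 ≈ -3843.2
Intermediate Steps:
(-2111 - (782 + 951)) + (2141/904 - 2027/1264) = (-2111 - 1*1733) + (2141*(1/904) - 2027*1/1264) = (-2111 - 1733) + (2141/904 - 2027/1264) = -3844 + 109227/142832 = -548936981/142832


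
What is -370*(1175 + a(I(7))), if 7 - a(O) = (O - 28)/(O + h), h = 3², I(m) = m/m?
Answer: -438339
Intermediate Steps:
I(m) = 1
h = 9
a(O) = 7 - (-28 + O)/(9 + O) (a(O) = 7 - (O - 28)/(O + 9) = 7 - (-28 + O)/(9 + O))
-370*(1175 + a(I(7))) = -370*(1175 + (91 + 6*1)/(9 + 1)) = -370*(1175 + (91 + 6)/10) = -370*(1175 + (⅒)*97) = -370*(1175 + 97/10) = -370*11847/10 = -1*438339 = -438339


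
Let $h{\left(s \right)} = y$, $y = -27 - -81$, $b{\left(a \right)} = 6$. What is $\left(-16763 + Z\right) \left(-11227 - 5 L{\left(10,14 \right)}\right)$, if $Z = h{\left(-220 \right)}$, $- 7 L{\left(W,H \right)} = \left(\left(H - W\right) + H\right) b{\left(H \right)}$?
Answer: $186302963$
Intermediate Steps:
$L{\left(W,H \right)} = - \frac{12 H}{7} + \frac{6 W}{7}$ ($L{\left(W,H \right)} = - \frac{\left(\left(H - W\right) + H\right) 6}{7} = - \frac{\left(- W + 2 H\right) 6}{7} = - \frac{- 6 W + 12 H}{7} = - \frac{12 H}{7} + \frac{6 W}{7}$)
$y = 54$ ($y = -27 + 81 = 54$)
$h{\left(s \right)} = 54$
$Z = 54$
$\left(-16763 + Z\right) \left(-11227 - 5 L{\left(10,14 \right)}\right) = \left(-16763 + 54\right) \left(-11227 - 5 \left(\left(- \frac{12}{7}\right) 14 + \frac{6}{7} \cdot 10\right)\right) = - 16709 \left(-11227 - 5 \left(-24 + \frac{60}{7}\right)\right) = - 16709 \left(-11227 - - \frac{540}{7}\right) = - 16709 \left(-11227 + \frac{540}{7}\right) = \left(-16709\right) \left(- \frac{78049}{7}\right) = 186302963$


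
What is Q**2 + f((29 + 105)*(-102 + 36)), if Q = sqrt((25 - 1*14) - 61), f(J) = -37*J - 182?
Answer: 326996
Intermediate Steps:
f(J) = -182 - 37*J
Q = 5*I*sqrt(2) (Q = sqrt((25 - 14) - 61) = sqrt(11 - 61) = sqrt(-50) = 5*I*sqrt(2) ≈ 7.0711*I)
Q**2 + f((29 + 105)*(-102 + 36)) = (5*I*sqrt(2))**2 + (-182 - 37*(29 + 105)*(-102 + 36)) = -50 + (-182 - 4958*(-66)) = -50 + (-182 - 37*(-8844)) = -50 + (-182 + 327228) = -50 + 327046 = 326996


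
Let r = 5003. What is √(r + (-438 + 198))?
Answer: √4763 ≈ 69.015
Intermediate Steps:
√(r + (-438 + 198)) = √(5003 + (-438 + 198)) = √(5003 - 240) = √4763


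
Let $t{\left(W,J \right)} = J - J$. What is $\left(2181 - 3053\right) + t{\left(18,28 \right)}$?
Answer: $-872$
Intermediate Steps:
$t{\left(W,J \right)} = 0$
$\left(2181 - 3053\right) + t{\left(18,28 \right)} = \left(2181 - 3053\right) + 0 = -872 + 0 = -872$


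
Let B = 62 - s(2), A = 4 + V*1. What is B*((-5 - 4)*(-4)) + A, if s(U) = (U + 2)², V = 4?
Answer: 1664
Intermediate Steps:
s(U) = (2 + U)²
A = 8 (A = 4 + 4*1 = 4 + 4 = 8)
B = 46 (B = 62 - (2 + 2)² = 62 - 1*4² = 62 - 1*16 = 62 - 16 = 46)
B*((-5 - 4)*(-4)) + A = 46*((-5 - 4)*(-4)) + 8 = 46*(-9*(-4)) + 8 = 46*36 + 8 = 1656 + 8 = 1664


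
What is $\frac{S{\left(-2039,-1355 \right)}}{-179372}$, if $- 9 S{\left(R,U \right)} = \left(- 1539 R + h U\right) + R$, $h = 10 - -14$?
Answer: $\frac{1551731}{807174} \approx 1.9224$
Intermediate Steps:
$h = 24$ ($h = 10 + 14 = 24$)
$S{\left(R,U \right)} = - \frac{8 U}{3} + \frac{1538 R}{9}$ ($S{\left(R,U \right)} = - \frac{\left(- 1539 R + 24 U\right) + R}{9} = - \frac{- 1538 R + 24 U}{9} = - \frac{8 U}{3} + \frac{1538 R}{9}$)
$\frac{S{\left(-2039,-1355 \right)}}{-179372} = \frac{\left(- \frac{8}{3}\right) \left(-1355\right) + \frac{1538}{9} \left(-2039\right)}{-179372} = \left(\frac{10840}{3} - \frac{3135982}{9}\right) \left(- \frac{1}{179372}\right) = \left(- \frac{3103462}{9}\right) \left(- \frac{1}{179372}\right) = \frac{1551731}{807174}$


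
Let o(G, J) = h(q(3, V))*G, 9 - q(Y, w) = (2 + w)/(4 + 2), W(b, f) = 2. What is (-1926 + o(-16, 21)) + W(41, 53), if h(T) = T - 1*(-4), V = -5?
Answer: -2140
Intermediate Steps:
q(Y, w) = 26/3 - w/6 (q(Y, w) = 9 - (2 + w)/(4 + 2) = 9 - (2 + w)/6 = 9 - (⅓ + w/6) = 9 + (-⅓ - w/6) = 26/3 - w/6)
h(T) = 4 + T (h(T) = T + 4 = 4 + T)
o(G, J) = 27*G/2 (o(G, J) = (4 + (26/3 - ⅙*(-5)))*G = (4 + (26/3 + ⅚))*G = (4 + 19/2)*G = 27*G/2)
(-1926 + o(-16, 21)) + W(41, 53) = (-1926 + (27/2)*(-16)) + 2 = (-1926 - 216) + 2 = -2142 + 2 = -2140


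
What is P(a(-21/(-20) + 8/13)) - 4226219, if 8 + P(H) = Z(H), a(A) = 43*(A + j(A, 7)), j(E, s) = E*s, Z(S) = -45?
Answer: -4226272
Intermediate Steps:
a(A) = 344*A (a(A) = 43*(A + A*7) = 43*(A + 7*A) = 43*(8*A) = 344*A)
P(H) = -53 (P(H) = -8 - 45 = -53)
P(a(-21/(-20) + 8/13)) - 4226219 = -53 - 4226219 = -4226272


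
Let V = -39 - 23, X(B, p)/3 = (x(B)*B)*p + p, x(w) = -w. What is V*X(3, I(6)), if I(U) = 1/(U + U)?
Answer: 124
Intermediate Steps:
I(U) = 1/(2*U)
X(B, p) = 3*p - 3*p*B² (X(B, p) = 3*(((-B)*B)*p + p) = 3*((-B²)*p + p) = 3*(-p*B² + p) = 3*(p - p*B²) = 3*p - 3*p*B²)
V = -62
V*X(3, I(6)) = -186*(½)/6*(1 - 1*3²) = -186*(½)*(⅙)*(1 - 1*9) = -186*(1 - 9)/12 = -186*(-8)/12 = -62*(-2) = 124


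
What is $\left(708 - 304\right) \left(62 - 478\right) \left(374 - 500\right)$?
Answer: $21176064$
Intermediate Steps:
$\left(708 - 304\right) \left(62 - 478\right) \left(374 - 500\right) = 404 \left(\left(-416\right) \left(-126\right)\right) = 404 \cdot 52416 = 21176064$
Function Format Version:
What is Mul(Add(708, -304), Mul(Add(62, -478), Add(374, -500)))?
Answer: 21176064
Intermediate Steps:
Mul(Add(708, -304), Mul(Add(62, -478), Add(374, -500))) = Mul(404, Mul(-416, -126)) = Mul(404, 52416) = 21176064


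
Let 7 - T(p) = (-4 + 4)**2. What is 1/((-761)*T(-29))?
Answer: -1/5327 ≈ -0.00018772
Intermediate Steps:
T(p) = 7 (T(p) = 7 - (-4 + 4)**2 = 7 - 1*0**2 = 7 - 1*0 = 7 + 0 = 7)
1/((-761)*T(-29)) = 1/(-761*7) = -1/761*1/7 = -1/5327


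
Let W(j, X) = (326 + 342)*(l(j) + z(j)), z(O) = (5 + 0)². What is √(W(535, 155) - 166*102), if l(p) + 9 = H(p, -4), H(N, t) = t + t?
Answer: 2*I*√2897 ≈ 107.65*I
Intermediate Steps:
z(O) = 25 (z(O) = 5² = 25)
H(N, t) = 2*t
l(p) = -17 (l(p) = -9 + 2*(-4) = -9 - 8 = -17)
W(j, X) = 5344 (W(j, X) = (326 + 342)*(-17 + 25) = 668*8 = 5344)
√(W(535, 155) - 166*102) = √(5344 - 166*102) = √(5344 - 16932) = √(-11588) = 2*I*√2897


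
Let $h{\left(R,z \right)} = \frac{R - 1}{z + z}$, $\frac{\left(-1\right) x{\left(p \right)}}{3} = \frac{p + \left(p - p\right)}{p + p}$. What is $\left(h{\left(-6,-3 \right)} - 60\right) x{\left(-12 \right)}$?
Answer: $\frac{353}{4} \approx 88.25$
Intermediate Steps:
$x{\left(p \right)} = - \frac{3}{2}$ ($x{\left(p \right)} = - 3 \frac{p + \left(p - p\right)}{p + p} = - 3 \frac{p + 0}{2 p} = - 3 p \frac{1}{2 p} = \left(-3\right) \frac{1}{2} = - \frac{3}{2}$)
$h{\left(R,z \right)} = \frac{-1 + R}{2 z}$
$\left(h{\left(-6,-3 \right)} - 60\right) x{\left(-12 \right)} = \left(\frac{-1 - 6}{2 \left(-3\right)} - 60\right) \left(- \frac{3}{2}\right) = \left(\frac{1}{2} \left(- \frac{1}{3}\right) \left(-7\right) - 60\right) \left(- \frac{3}{2}\right) = \left(\frac{7}{6} - 60\right) \left(- \frac{3}{2}\right) = \left(- \frac{353}{6}\right) \left(- \frac{3}{2}\right) = \frac{353}{4}$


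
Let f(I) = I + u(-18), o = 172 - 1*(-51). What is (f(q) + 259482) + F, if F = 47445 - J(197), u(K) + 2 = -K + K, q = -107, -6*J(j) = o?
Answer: 1841131/6 ≈ 3.0686e+5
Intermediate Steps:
o = 223 (o = 172 + 51 = 223)
J(j) = -223/6 (J(j) = -1/6*223 = -223/6)
u(K) = -2 (u(K) = -2 + (-K + K) = -2 + 0 = -2)
F = 284893/6 (F = 47445 - 1*(-223/6) = 47445 + 223/6 = 284893/6 ≈ 47482.)
f(I) = -2 + I (f(I) = I - 2 = -2 + I)
(f(q) + 259482) + F = ((-2 - 107) + 259482) + 284893/6 = (-109 + 259482) + 284893/6 = 259373 + 284893/6 = 1841131/6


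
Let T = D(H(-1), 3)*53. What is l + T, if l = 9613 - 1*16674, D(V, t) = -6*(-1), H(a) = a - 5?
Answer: -6743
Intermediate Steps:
H(a) = -5 + a
D(V, t) = 6
l = -7061 (l = 9613 - 16674 = -7061)
T = 318 (T = 6*53 = 318)
l + T = -7061 + 318 = -6743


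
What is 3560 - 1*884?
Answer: 2676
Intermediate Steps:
3560 - 1*884 = 3560 - 884 = 2676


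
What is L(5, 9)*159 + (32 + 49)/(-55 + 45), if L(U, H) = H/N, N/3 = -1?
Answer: -4851/10 ≈ -485.10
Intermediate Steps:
N = -3 (N = 3*(-1) = -3)
L(U, H) = -H/3 (L(U, H) = H/(-3) = H*(-⅓) = -H/3)
L(5, 9)*159 + (32 + 49)/(-55 + 45) = -⅓*9*159 + (32 + 49)/(-55 + 45) = -3*159 + 81/(-10) = -477 + 81*(-⅒) = -477 - 81/10 = -4851/10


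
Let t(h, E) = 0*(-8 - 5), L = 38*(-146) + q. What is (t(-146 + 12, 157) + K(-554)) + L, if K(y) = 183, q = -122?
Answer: -5487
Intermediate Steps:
L = -5670 (L = 38*(-146) - 122 = -5548 - 122 = -5670)
t(h, E) = 0 (t(h, E) = 0*(-13) = 0)
(t(-146 + 12, 157) + K(-554)) + L = (0 + 183) - 5670 = 183 - 5670 = -5487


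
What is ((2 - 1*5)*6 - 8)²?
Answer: 676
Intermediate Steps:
((2 - 1*5)*6 - 8)² = ((2 - 5)*6 - 8)² = (-3*6 - 8)² = (-18 - 8)² = (-26)² = 676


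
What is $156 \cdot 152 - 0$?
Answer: $23712$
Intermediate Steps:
$156 \cdot 152 - 0 = 23712 + \left(-60 + 60\right) = 23712 + 0 = 23712$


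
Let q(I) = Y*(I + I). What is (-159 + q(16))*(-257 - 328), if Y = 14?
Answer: -169065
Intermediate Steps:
q(I) = 28*I (q(I) = 14*(I + I) = 14*(2*I) = 28*I)
(-159 + q(16))*(-257 - 328) = (-159 + 28*16)*(-257 - 328) = (-159 + 448)*(-585) = 289*(-585) = -169065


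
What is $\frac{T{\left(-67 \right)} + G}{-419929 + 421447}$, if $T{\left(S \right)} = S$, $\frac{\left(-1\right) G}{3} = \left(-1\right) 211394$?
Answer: $\frac{634115}{1518} \approx 417.73$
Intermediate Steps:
$G = 634182$ ($G = - 3 \left(\left(-1\right) 211394\right) = \left(-3\right) \left(-211394\right) = 634182$)
$\frac{T{\left(-67 \right)} + G}{-419929 + 421447} = \frac{-67 + 634182}{-419929 + 421447} = \frac{634115}{1518}$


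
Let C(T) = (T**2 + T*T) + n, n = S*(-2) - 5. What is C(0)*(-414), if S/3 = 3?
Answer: 9522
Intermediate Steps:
S = 9 (S = 3*3 = 9)
n = -23 (n = 9*(-2) - 5 = -18 - 5 = -23)
C(T) = -23 + 2*T**2 (C(T) = (T**2 + T*T) - 23 = (T**2 + T**2) - 23 = 2*T**2 - 23 = -23 + 2*T**2)
C(0)*(-414) = (-23 + 2*0**2)*(-414) = (-23 + 2*0)*(-414) = (-23 + 0)*(-414) = -23*(-414) = 9522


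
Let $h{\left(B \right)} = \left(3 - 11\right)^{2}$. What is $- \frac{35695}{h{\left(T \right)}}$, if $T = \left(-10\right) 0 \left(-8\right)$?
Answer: $- \frac{35695}{64} \approx -557.73$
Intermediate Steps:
$T = 0$ ($T = 0 \left(-8\right) = 0$)
$h{\left(B \right)} = 64$ ($h{\left(B \right)} = \left(-8\right)^{2} = 64$)
$- \frac{35695}{h{\left(T \right)}} = - \frac{35695}{64}$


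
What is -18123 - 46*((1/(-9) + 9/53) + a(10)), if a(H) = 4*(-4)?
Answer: -8294887/477 ≈ -17390.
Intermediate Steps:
a(H) = -16
-18123 - 46*((1/(-9) + 9/53) + a(10)) = -18123 - 46*((1/(-9) + 9/53) - 16) = -18123 - 46*((1*(-⅑) + 9*(1/53)) - 16) = -18123 - 46*((-⅑ + 9/53) - 16) = -18123 - 46*(28/477 - 16) = -18123 - 46*(-7604)/477 = -18123 - 1*(-349784/477) = -18123 + 349784/477 = -8294887/477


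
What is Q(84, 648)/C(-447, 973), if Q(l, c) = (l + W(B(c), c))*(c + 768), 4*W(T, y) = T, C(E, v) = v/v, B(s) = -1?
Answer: 118590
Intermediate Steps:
C(E, v) = 1
W(T, y) = T/4
Q(l, c) = (768 + c)*(-1/4 + l) (Q(l, c) = (l + (1/4)*(-1))*(c + 768) = (l - 1/4)*(768 + c) = (-1/4 + l)*(768 + c) = (768 + c)*(-1/4 + l))
Q(84, 648)/C(-447, 973) = (-192 + 768*84 - 1/4*648 + 648*84)/1 = (-192 + 64512 - 162 + 54432)*1 = 118590*1 = 118590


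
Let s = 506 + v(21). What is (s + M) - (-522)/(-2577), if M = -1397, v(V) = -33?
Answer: -793890/859 ≈ -924.20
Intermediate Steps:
s = 473 (s = 506 - 33 = 473)
(s + M) - (-522)/(-2577) = (473 - 1397) - (-522)/(-2577) = -924 - (-522)*(-1)/2577 = -924 - 1*174/859 = -924 - 174/859 = -793890/859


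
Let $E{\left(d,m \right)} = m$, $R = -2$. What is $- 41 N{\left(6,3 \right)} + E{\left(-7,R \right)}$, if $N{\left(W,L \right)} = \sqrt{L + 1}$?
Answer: $-84$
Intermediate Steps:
$N{\left(W,L \right)} = \sqrt{1 + L}$
$- 41 N{\left(6,3 \right)} + E{\left(-7,R \right)} = - 41 \sqrt{1 + 3} - 2 = - 41 \sqrt{4} - 2 = \left(-41\right) 2 - 2 = -82 - 2 = -84$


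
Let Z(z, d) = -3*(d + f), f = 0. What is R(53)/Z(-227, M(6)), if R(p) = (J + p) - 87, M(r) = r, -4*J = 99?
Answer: 235/72 ≈ 3.2639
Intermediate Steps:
J = -99/4 (J = -¼*99 = -99/4 ≈ -24.750)
R(p) = -447/4 + p (R(p) = (-99/4 + p) - 87 = -447/4 + p)
Z(z, d) = -3*d (Z(z, d) = -3*(d + 0) = -3*d)
R(53)/Z(-227, M(6)) = (-447/4 + 53)/((-3*6)) = -235/4/(-18) = -235/4*(-1/18) = 235/72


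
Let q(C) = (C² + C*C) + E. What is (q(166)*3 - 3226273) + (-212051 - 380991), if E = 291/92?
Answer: -336165195/92 ≈ -3.6540e+6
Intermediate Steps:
E = 291/92 (E = 291*(1/92) = 291/92 ≈ 3.1630)
q(C) = 291/92 + 2*C² (q(C) = (C² + C*C) + 291/92 = (C² + C²) + 291/92 = 2*C² + 291/92 = 291/92 + 2*C²)
(q(166)*3 - 3226273) + (-212051 - 380991) = ((291/92 + 2*166²)*3 - 3226273) + (-212051 - 380991) = ((291/92 + 2*27556)*3 - 3226273) - 593042 = ((291/92 + 55112)*3 - 3226273) - 593042 = ((5070595/92)*3 - 3226273) - 593042 = (15211785/92 - 3226273) - 593042 = -281605331/92 - 593042 = -336165195/92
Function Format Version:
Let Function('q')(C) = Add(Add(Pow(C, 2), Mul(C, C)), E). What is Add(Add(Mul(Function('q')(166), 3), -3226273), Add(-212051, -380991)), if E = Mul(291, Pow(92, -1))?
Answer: Rational(-336165195, 92) ≈ -3.6540e+6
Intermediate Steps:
E = Rational(291, 92) (E = Mul(291, Rational(1, 92)) = Rational(291, 92) ≈ 3.1630)
Function('q')(C) = Add(Rational(291, 92), Mul(2, Pow(C, 2))) (Function('q')(C) = Add(Add(Pow(C, 2), Mul(C, C)), Rational(291, 92)) = Add(Add(Pow(C, 2), Pow(C, 2)), Rational(291, 92)) = Add(Mul(2, Pow(C, 2)), Rational(291, 92)) = Add(Rational(291, 92), Mul(2, Pow(C, 2))))
Add(Add(Mul(Function('q')(166), 3), -3226273), Add(-212051, -380991)) = Add(Add(Mul(Add(Rational(291, 92), Mul(2, Pow(166, 2))), 3), -3226273), Add(-212051, -380991)) = Add(Add(Mul(Add(Rational(291, 92), Mul(2, 27556)), 3), -3226273), -593042) = Add(Add(Mul(Add(Rational(291, 92), 55112), 3), -3226273), -593042) = Add(Add(Mul(Rational(5070595, 92), 3), -3226273), -593042) = Add(Add(Rational(15211785, 92), -3226273), -593042) = Add(Rational(-281605331, 92), -593042) = Rational(-336165195, 92)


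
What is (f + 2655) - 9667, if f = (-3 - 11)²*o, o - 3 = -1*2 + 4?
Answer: -6032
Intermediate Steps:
o = 5 (o = 3 + (-1*2 + 4) = 3 + (-2 + 4) = 3 + 2 = 5)
f = 980 (f = (-3 - 11)²*5 = (-14)²*5 = 196*5 = 980)
(f + 2655) - 9667 = (980 + 2655) - 9667 = 3635 - 9667 = -6032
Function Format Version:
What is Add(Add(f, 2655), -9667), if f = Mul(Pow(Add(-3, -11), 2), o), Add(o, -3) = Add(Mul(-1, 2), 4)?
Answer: -6032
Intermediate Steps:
o = 5 (o = Add(3, Add(Mul(-1, 2), 4)) = Add(3, Add(-2, 4)) = Add(3, 2) = 5)
f = 980 (f = Mul(Pow(Add(-3, -11), 2), 5) = Mul(Pow(-14, 2), 5) = Mul(196, 5) = 980)
Add(Add(f, 2655), -9667) = Add(Add(980, 2655), -9667) = Add(3635, -9667) = -6032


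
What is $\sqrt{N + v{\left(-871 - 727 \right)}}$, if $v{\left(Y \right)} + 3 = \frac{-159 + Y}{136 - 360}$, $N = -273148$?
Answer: $\frac{i \sqrt{17481162}}{8} \approx 522.63 i$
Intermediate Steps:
$v{\left(Y \right)} = - \frac{513}{224} - \frac{Y}{224}$ ($v{\left(Y \right)} = -3 + \frac{-159 + Y}{136 - 360} = -3 + \frac{-159 + Y}{-224} = -3 + \left(-159 + Y\right) \left(- \frac{1}{224}\right) = -3 - \left(- \frac{159}{224} + \frac{Y}{224}\right) = - \frac{513}{224} - \frac{Y}{224}$)
$\sqrt{N + v{\left(-871 - 727 \right)}} = \sqrt{-273148 - \left(\frac{513}{224} + \frac{-871 - 727}{224}\right)} = \sqrt{-273148 - - \frac{155}{32}} = \sqrt{-273148 + \left(- \frac{513}{224} + \frac{799}{112}\right)} = \sqrt{-273148 + \frac{155}{32}} = \sqrt{- \frac{8740581}{32}} = \frac{i \sqrt{17481162}}{8}$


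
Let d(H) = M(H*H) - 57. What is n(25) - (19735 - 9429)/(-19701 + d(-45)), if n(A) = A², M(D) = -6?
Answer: 6181403/9882 ≈ 625.52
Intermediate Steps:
d(H) = -63 (d(H) = -6 - 57 = -63)
n(25) - (19735 - 9429)/(-19701 + d(-45)) = 25² - (19735 - 9429)/(-19701 - 63) = 625 - 10306/(-19764) = 625 - 10306*(-1)/19764 = 625 - 1*(-5153/9882) = 625 + 5153/9882 = 6181403/9882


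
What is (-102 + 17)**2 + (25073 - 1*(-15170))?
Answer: 47468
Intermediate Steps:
(-102 + 17)**2 + (25073 - 1*(-15170)) = (-85)**2 + (25073 + 15170) = 7225 + 40243 = 47468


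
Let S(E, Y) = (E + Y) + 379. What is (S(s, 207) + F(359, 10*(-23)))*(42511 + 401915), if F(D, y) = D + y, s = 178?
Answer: 396872418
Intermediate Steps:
S(E, Y) = 379 + E + Y
(S(s, 207) + F(359, 10*(-23)))*(42511 + 401915) = ((379 + 178 + 207) + (359 + 10*(-23)))*(42511 + 401915) = (764 + (359 - 230))*444426 = (764 + 129)*444426 = 893*444426 = 396872418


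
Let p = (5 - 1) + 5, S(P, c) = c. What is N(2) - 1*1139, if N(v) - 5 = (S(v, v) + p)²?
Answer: -1013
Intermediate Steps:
p = 9 (p = 4 + 5 = 9)
N(v) = 5 + (9 + v)² (N(v) = 5 + (v + 9)² = 5 + (9 + v)²)
N(2) - 1*1139 = (5 + (9 + 2)²) - 1*1139 = (5 + 11²) - 1139 = (5 + 121) - 1139 = 126 - 1139 = -1013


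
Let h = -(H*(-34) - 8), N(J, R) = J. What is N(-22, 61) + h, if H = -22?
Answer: -762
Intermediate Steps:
h = -740 (h = -(-22*(-34) - 8) = -(748 - 8) = -1*740 = -740)
N(-22, 61) + h = -22 - 740 = -762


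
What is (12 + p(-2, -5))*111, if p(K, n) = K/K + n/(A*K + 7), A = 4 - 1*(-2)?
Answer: 1554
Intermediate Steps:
A = 6 (A = 4 + 2 = 6)
p(K, n) = 1 + n/(7 + 6*K) (p(K, n) = K/K + n/(6*K + 7) = 1 + n/(7 + 6*K))
(12 + p(-2, -5))*111 = (12 + (7 - 5 + 6*(-2))/(7 + 6*(-2)))*111 = (12 + (7 - 5 - 12)/(7 - 12))*111 = (12 - 10/(-5))*111 = (12 - 1/5*(-10))*111 = (12 + 2)*111 = 14*111 = 1554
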